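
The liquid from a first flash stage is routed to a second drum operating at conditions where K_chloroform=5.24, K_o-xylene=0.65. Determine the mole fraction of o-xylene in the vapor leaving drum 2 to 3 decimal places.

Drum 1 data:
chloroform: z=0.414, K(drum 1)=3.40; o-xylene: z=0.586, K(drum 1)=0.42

y_o-xylene (drum 2) = 0.600

Drum 1:
Material balance + equilibrium reduce to Σ zᵢ(Kᵢ−1)/(1+ψ₁(Kᵢ−1)) = 0.
g(0) = ΣzᵢKᵢ − 1 = 0.654 and g(1) = 1 − Σzᵢ/Kᵢ = -0.517, so a root lies in (0, 1).
Newton iteration, ψ₁⁰ = 0.5:
  ψ₁ = 0.500: g = -0.0271, g' = -0.884 → ψ₁ = 0.469
  ψ₁ = 0.469: g = 0.0002, g' = -0.900 → ψ₁ = 0.470
Converged at ψ₁ = 0.470.
Drum-1 compositions:
  chloroform: x = 0.195, y = 0.662
  o-xylene: x = 0.805, y = 0.338
Drum-2 feed = drum-1 liquid: z₂ = (0.1946, 0.8054).
Drum 2:
Binary case is linear: z₁(K₁−1)(1+ψ₂(K₂−1)) + z₂(K₂−1)(1+ψ₂(K₁−1)) = 0
⇒ ψ₂ = [z₁(K₁−1)+z₂(K₂−1)] / [−(K₁−1)(K₂−1)] = 0.5434/1.4840 = 0.366
  chloroform: x = 0.076, y = 0.400
  o-xylene: x = 0.924, y = 0.600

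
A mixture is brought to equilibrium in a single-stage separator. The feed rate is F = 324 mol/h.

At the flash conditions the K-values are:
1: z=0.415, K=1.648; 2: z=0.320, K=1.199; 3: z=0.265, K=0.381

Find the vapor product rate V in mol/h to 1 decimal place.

V = 184.8 mol/h

Let ψ = V/F and solve Σ zᵢ(Kᵢ−1)/(1+ψ(Kᵢ−1)) = 0.
Feasibility: ΣzᵢKᵢ = 1.169, Σzᵢ/Kᵢ = 1.214 — both > 1, two phases present.
Iterate (Newton) starting at ψ = 0.5:
  ψ = 0.500: g = 0.0235, g' = -0.323 → ψ = 0.573
  ψ = 0.573: g = -0.0008, g' = -0.347 → ψ = 0.570
Converged at ψ = 0.570.
Then V = ψ·F = 0.5703·324 = 184.8 mol/h and L = F − V = 139.2 mol/h.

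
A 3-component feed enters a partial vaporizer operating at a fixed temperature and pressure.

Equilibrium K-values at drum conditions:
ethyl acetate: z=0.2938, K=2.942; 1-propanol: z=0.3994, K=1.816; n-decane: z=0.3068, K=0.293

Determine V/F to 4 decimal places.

Material balance + equilibrium reduce to Σ zᵢ(Kᵢ−1)/(1+V/F(Kᵢ−1)) = 0.
g(0) = ΣzᵢKᵢ − 1 = 0.6796 and g(1) = 1 − Σzᵢ/Kᵢ = -0.3669, so a root lies in (0, 1).
Newton iteration, V/F⁰ = 0.5:
  V/F = 0.5000: g = 0.18544, g' = -0.7863 → V/F = 0.7358
  V/F = 0.7358: g = -0.01359, g' = -0.9579 → V/F = 0.7217
  V/F = 0.7217: g = -0.00015, g' = -0.9367 → V/F = 0.7215
Converged at V/F = 0.7215.

V/F = 0.7215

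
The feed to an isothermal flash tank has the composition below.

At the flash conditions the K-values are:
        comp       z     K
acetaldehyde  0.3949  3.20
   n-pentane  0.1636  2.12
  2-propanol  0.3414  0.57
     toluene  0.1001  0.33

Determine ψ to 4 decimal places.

Let ψ = V/F and solve Σ zᵢ(Kᵢ−1)/(1+ψ(Kᵢ−1)) = 0.
Check two-phase: ΣzᵢKᵢ = 1.8381 > 1 and Σzᵢ/Kᵢ = 1.1029 > 1, so g(0) = 0.8381 > 0 and g(1) = -0.1029 < 0.
Iterate (Newton) starting at ψ = 0.5:
  ψ = 0.5000: g = 0.24330, g' = -0.7218 → ψ = 0.8371
  ψ = 0.8371: g = 0.01823, g' = -0.6785 → ψ = 0.8640
  ψ = 0.8640: g = -0.00019, g' = -0.6933 → ψ = 0.8637
Converged at ψ = 0.8637.

ψ = 0.8637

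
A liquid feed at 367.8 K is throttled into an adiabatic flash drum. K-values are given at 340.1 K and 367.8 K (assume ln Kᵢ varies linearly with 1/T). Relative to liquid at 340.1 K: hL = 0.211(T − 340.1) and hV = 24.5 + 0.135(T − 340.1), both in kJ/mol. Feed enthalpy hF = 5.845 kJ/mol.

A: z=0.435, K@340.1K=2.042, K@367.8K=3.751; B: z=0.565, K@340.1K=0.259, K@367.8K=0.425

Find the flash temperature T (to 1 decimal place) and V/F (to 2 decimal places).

Adiabatic flash: solve Rachford–Rice at each trial T, then check hF = ψ·hV(T) + (1−ψ)·hL(T).
  T = 340.1 K: K = (2.042, 0.259), RR gives ψ = 0.045, H_out = 1.098 kJ/mol
  T = 367.8 K: K = (3.751, 0.425), RR gives ψ = 0.551, H_out = 18.187 kJ/mol
  T = 354.0 K: K = (2.804, 0.335), RR gives ψ = 0.341, H_out = 10.932 kJ/mol
  T = 347.1 K: K = (2.403, 0.296), RR gives ψ = 0.215, H_out = 6.630 kJ/mol
  T = 343.6 K: K = (2.217, 0.277), RR gives ψ = 0.137, H_out = 4.068 kJ/mol
  T = 345.4 K: K = (2.311, 0.286), RR gives ψ = 0.179, H_out = 5.427 kJ/mol
Linear interpolation between T = 345.4 (H_out = 5.427) and T = 347.1 (H_out = 6.630) on hF = 5.845 gives T ≈ 346.0 K, at which ψ = 0.19.

T = 346.0 K, V/F = 0.19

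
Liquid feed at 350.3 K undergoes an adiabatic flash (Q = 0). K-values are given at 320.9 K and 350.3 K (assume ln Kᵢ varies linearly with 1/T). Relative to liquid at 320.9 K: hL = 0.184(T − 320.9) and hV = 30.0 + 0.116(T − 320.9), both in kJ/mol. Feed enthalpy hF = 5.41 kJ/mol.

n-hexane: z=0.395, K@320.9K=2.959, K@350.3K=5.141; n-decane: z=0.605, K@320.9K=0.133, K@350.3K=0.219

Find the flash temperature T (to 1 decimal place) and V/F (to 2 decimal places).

T = 323.0 K, V/F = 0.17

Adiabatic flash: solve Rachford–Rice at each trial T, then check hF = ψ·hV(T) + (1−ψ)·hL(T).
  T = 320.9 K: K = (2.959, 0.133), RR gives ψ = 0.147, H_out = 4.403 kJ/mol
  T = 350.3 K: K = (5.141, 0.219), RR gives ψ = 0.360, H_out = 15.480 kJ/mol
  T = 335.6 K: K = (3.948, 0.173), RR gives ψ = 0.272, H_out = 10.597 kJ/mol
  T = 328.2 K: K = (3.425, 0.152), RR gives ψ = 0.216, H_out = 7.724 kJ/mol
  T = 324.5 K: K = (3.183, 0.142), RR gives ψ = 0.183, H_out = 6.116 kJ/mol
  T = 322.7 K: K = (3.070, 0.137), RR gives ψ = 0.166, H_out = 5.280 kJ/mol
Linear interpolation between T = 322.7 (H_out = 5.280) and T = 324.5 (H_out = 6.116) on hF = 5.41 gives T ≈ 323.0 K, at which ψ = 0.17.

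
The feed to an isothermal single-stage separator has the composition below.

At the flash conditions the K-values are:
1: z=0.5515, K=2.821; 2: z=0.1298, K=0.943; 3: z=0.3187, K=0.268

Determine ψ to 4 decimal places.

Let ψ = V/F and solve Σ zᵢ(Kᵢ−1)/(1+ψ(Kᵢ−1)) = 0.
Feasibility: ΣzᵢKᵢ = 1.7636, Σzᵢ/Kᵢ = 1.5223 — both > 1, two phases present.
Iterate (Newton) starting at ψ = 0.5:
  ψ = 0.5000: g = 0.15009, g' = -0.9263 → ψ = 0.6620
  ψ = 0.6620: g = -0.00498, g' = -1.0193 → ψ = 0.6571
Converged at ψ = 0.6571.

ψ = 0.6571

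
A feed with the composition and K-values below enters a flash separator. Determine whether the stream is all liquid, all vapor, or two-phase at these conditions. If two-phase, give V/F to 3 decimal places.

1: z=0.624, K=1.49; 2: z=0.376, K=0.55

two-phase, V/F = 0.619

ΣzᵢKᵢ = 1.137; Σzᵢ/Kᵢ = 1.102.
Both exceed 1, so a two-phase solution exists.
Newton iteration, ψ⁰ = 0.5:
  ψ = 0.500: g = 0.0273, g' = -0.223 → ψ = 0.622
  ψ = 0.622: g = -0.0006, g' = -0.235 → ψ = 0.619
Converged at ψ = 0.619.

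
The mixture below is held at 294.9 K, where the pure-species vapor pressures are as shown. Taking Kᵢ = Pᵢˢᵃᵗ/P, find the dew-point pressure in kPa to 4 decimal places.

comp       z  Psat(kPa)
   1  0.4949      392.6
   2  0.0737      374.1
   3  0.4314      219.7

At the dew point ψ → 1, so Σzᵢ/Kᵢ = 1 with Kᵢ = Pᵢˢᵃᵗ/P ⇒ 1/P = Σzᵢ/Pᵢˢᵃᵗ.
1/P = 0.4949/392.6 + 0.0737/374.1 + 0.4314/219.7 = 0.0034212 ⇒ P = 292.2982 kPa

Pdew = 292.2982 kPa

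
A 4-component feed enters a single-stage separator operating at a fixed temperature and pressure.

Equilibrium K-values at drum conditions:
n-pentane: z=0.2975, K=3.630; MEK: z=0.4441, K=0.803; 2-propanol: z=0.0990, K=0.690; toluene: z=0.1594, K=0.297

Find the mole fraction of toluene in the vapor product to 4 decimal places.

y_toluene = 0.0775

Let ψ = V/F and solve Σ zᵢ(Kᵢ−1)/(1+ψ(Kᵢ−1)) = 0.
Check two-phase: ΣzᵢKᵢ = 1.5522 > 1 and Σzᵢ/Kᵢ = 1.3152 > 1, so g(0) = 0.5522 > 0 and g(1) = -0.3152 < 0.
Newton iteration, ψ⁰ = 0.5:
  ψ = 0.5000: g = 0.03182, g' = -0.6058 → ψ = 0.5525
  ψ = 0.5525: g = 0.00051, g' = -0.5881 → ψ = 0.5534
Converged at ψ = 0.5534.
Compositions from xᵢ = zᵢ/(1+ψ(Kᵢ−1)), yᵢ = Kᵢxᵢ:
  n-pentane: x = 0.1212, y = 0.4398
  MEK: x = 0.4984, y = 0.4002
  2-propanol: x = 0.1195, y = 0.0825
  toluene: x = 0.2609, y = 0.0775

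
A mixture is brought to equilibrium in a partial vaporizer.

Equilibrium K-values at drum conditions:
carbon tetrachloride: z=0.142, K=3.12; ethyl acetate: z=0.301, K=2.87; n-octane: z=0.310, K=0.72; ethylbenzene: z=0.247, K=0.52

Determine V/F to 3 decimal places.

V/F = 0.874

Iterate (Newton) starting at V/F = 0.6:
  V/F = 0.600: g = 0.1269, g' = -0.505 → V/F = 0.851
  V/F = 0.851: g = 0.0100, g' = -0.442 → V/F = 0.874
Converged at V/F = 0.874.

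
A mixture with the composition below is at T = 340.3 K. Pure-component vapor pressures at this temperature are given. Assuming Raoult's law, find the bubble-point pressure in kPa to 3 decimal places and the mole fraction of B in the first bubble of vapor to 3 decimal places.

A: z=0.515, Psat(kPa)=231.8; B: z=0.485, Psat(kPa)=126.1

Pbub = 180.536 kPa, y_B = 0.339

At the bubble point ψ → 0, so ΣzᵢKᵢ = 1 with Kᵢ = Pᵢˢᵃᵗ/P ⇒ P = ΣzᵢPᵢˢᵃᵗ.
P = 0.515·231.8 + 0.485·126.1 = 180.536 kPa
yᵢ = zᵢPᵢˢᵃᵗ/P ⇒ y_B = 0.485·126.1/180.536 = 0.339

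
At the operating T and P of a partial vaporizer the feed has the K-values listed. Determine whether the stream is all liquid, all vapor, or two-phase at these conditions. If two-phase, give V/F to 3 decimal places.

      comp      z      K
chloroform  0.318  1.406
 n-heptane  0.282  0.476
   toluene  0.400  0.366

all liquid

ΣzᵢKᵢ = 0.728; Σzᵢ/Kᵢ = 1.912.
Since ΣzᵢKᵢ < 1 the mixture is below its bubble point — single liquid phase.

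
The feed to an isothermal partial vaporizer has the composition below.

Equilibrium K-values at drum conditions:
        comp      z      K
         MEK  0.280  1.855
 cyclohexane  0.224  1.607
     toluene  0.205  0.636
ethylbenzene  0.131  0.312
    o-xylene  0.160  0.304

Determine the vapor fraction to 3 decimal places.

Material balance + equilibrium reduce to Σ zᵢ(Kᵢ−1)/(1+ψ(Kᵢ−1)) = 0.
Check two-phase: ΣzᵢKᵢ = 1.099 > 1 and Σzᵢ/Kᵢ = 1.559 > 1, so g(0) = 0.099 > 0 and g(1) = -0.559 < 0.
Newton iteration, ψ⁰ = 0.54:
  ψ = 0.540: g = -0.1485, g' = -0.541 → ψ = 0.265
  ψ = 0.265: g = -0.0172, g' = -0.440 → ψ = 0.226
Converged at ψ = 0.226.

ψ = 0.226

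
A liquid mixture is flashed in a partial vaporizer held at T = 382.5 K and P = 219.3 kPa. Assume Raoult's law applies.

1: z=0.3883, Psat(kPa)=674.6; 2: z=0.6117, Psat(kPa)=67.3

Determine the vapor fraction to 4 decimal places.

Raoult's law: Kᵢ = Pᵢˢᵃᵗ/P = Pᵢˢᵃᵗ/219.3.
  K_1 = 674.6/219.3 = 3.076151, K_2 = 67.3/219.3 = 0.306886
Rachford–Rice: g(ψ) = Σ zᵢ(Kᵢ−1)/(1+ψ(Kᵢ−1)) = 0.
g(0) = ΣzᵢKᵢ − 1 = 0.3822 and g(1) = 1 − Σzᵢ/Kᵢ = -1.1195, so a root lies in (0, 1).
Binary case is linear: z₁(K₁−1)(1+ψ(K₂−1)) + z₂(K₂−1)(1+ψ(K₁−1)) = 0
⇒ ψ = [z₁(K₁−1)+z₂(K₂−1)] / [−(K₁−1)(K₂−1)] = 0.38219/1.43901 = 0.2656

ψ = 0.2656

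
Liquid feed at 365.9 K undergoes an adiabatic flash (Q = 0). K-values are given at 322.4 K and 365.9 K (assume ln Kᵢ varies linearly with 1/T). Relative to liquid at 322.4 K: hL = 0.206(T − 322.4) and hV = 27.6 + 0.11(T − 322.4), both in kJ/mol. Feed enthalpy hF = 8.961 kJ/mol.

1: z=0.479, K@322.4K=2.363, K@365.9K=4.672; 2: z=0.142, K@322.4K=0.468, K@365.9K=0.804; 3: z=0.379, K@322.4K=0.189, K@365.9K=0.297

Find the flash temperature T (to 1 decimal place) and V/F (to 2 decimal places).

T = 325.4 K, V/F = 0.31

Adiabatic flash: solve Rachford–Rice at each trial T, then check hF = ψ·hV(T) + (1−ψ)·hL(T).
  T = 322.4 K: K = (2.363, 0.468, 0.189), RR gives ψ = 0.265, H_out = 7.319 kJ/mol
  T = 365.9 K: K = (4.672, 0.804, 0.297), RR gives ψ = 0.647, H_out = 24.125 kJ/mol
  T = 344.1 K: K = (3.392, 0.624, 0.240), RR gives ψ = 0.493, H_out = 17.044 kJ/mol
  T = 333.2 K: K = (2.846, 0.542, 0.214), RR gives ψ = 0.395, H_out = 12.712 kJ/mol
  T = 327.8 K: K = (2.597, 0.504, 0.201), RR gives ψ = 0.336, H_out = 10.202 kJ/mol
  T = 325.1 K: K = (2.478, 0.486, 0.195), RR gives ψ = 0.302, H_out = 8.816 kJ/mol
  T = 326.5 K: K = (2.539, 0.496, 0.198), RR gives ψ = 0.320, H_out = 9.547 kJ/mol
Linear interpolation between T = 325.1 (H_out = 8.816) and T = 326.5 (H_out = 9.547) on hF = 8.961 gives T ≈ 325.4 K, at which ψ = 0.31.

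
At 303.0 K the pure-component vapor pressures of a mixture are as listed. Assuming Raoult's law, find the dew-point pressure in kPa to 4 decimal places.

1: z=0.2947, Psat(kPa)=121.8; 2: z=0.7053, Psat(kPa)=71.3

Pdew = 81.2246 kPa

At the dew point ψ → 1, so Σzᵢ/Kᵢ = 1 with Kᵢ = Pᵢˢᵃᵗ/P ⇒ 1/P = Σzᵢ/Pᵢˢᵃᵗ.
1/P = 0.2947/121.8 + 0.7053/71.3 = 0.0123115 ⇒ P = 81.2246 kPa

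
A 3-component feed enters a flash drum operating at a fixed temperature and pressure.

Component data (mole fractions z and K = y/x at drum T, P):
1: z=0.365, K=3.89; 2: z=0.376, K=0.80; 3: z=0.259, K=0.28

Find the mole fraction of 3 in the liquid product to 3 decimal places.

x_3 = 0.438

Material balance + equilibrium reduce to Σ zᵢ(Kᵢ−1)/(1+V/F(Kᵢ−1)) = 0.
g(0) = ΣzᵢKᵢ − 1 = 0.793 and g(1) = 1 − Σzᵢ/Kᵢ = -0.489, so a root lies in (0, 1).
Newton iteration, V/F⁰ = 0.5:
  V/F = 0.500: g = 0.0565, g' = -0.856 → V/F = 0.566
  V/F = 0.566: g = 0.0007, g' = -0.840 → V/F = 0.567
Converged at V/F = 0.567.
Compositions from xᵢ = zᵢ/(1+V/F(Kᵢ−1)), yᵢ = Kᵢxᵢ:
  1: x = 0.138, y = 0.538
  2: x = 0.424, y = 0.339
  3: x = 0.438, y = 0.123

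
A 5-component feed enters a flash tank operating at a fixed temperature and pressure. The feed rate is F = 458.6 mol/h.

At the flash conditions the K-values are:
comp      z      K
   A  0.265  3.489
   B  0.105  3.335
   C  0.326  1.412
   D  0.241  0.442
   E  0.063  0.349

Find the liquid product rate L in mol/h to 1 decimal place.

Newton–Raphson from V/F = 0.5:
  V/F = 0.500: g = 0.2710, g' = -0.689 → V/F = 0.893
  V/F = 0.893: g = 0.0160, g' = -0.699 → V/F = 0.916
Converged at V/F = 0.916.
Then V = V/F·F = 0.9161·458.6 = 420.1 mol/h and L = F − V = 38.5 mol/h.

L = 38.5 mol/h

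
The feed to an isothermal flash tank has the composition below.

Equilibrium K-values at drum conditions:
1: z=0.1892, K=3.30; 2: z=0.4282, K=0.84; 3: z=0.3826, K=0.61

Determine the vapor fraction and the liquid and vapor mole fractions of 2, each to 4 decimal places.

Newton–Raphson from ψ = 0.5:
  ψ = 0.5000: g = -0.05743, g' = -0.3193 → ψ = 0.3201
  ψ = 0.3201: g = 0.00791, g' = -0.4202 → ψ = 0.3390
  ψ = 0.3390: g = 0.00014, g' = -0.4056 → ψ = 0.3393
Converged at ψ = 0.3393.
Compositions from xᵢ = zᵢ/(1+ψ(Kᵢ−1)), yᵢ = Kᵢxᵢ:
  1: x = 0.1063, y = 0.3507
  2: x = 0.4528, y = 0.3803
  3: x = 0.4410, y = 0.2690

ψ = 0.3393, x_2 = 0.4528, y_2 = 0.3803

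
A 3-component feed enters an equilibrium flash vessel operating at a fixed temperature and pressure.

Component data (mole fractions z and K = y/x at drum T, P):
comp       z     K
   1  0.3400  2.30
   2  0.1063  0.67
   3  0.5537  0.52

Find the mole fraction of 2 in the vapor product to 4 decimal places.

Rachford–Rice: g(V/F) = Σ zᵢ(Kᵢ−1)/(1+V/F(Kᵢ−1)) = 0.
Check two-phase: ΣzᵢKᵢ = 1.1411 > 1 and Σzᵢ/Kᵢ = 1.3713 > 1, so g(0) = 0.1411 > 0 and g(1) = -0.3713 < 0.
Newton iteration, V/F⁰ = 0.5:
  V/F = 0.5000: g = -0.12384, g' = -0.4485 → V/F = 0.2239
  V/F = 0.2239: g = 0.00669, g' = -0.5184 → V/F = 0.2368
  V/F = 0.2368: g = 0.00004, g' = -0.5119 → V/F = 0.2369
Converged at V/F = 0.2369.
Compositions from xᵢ = zᵢ/(1+V/F(Kᵢ−1)), yᵢ = Kᵢxᵢ:
  1: x = 0.2599, y = 0.5979
  2: x = 0.1153, y = 0.0773
  3: x = 0.6247, y = 0.3249

y_2 = 0.0773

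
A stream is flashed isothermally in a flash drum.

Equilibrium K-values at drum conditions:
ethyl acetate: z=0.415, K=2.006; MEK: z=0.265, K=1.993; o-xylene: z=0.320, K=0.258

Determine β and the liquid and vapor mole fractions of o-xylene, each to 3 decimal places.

β = 0.597, x_o-xylene = 0.574, y_o-xylene = 0.148

Let β = V/F and solve Σ zᵢ(Kᵢ−1)/(1+β(Kᵢ−1)) = 0.
g(0) = ΣzᵢKᵢ − 1 = 0.443 and g(1) = 1 − Σzᵢ/Kᵢ = -0.580, so a root lies in (0, 1).
Iterate (Newton) starting at β = 0.5:
  β = 0.500: g = 0.0761, g' = -0.748 → β = 0.602
  β = 0.602: g = -0.0042, g' = -0.840 → β = 0.597
Converged at β = 0.597.
Compositions from xᵢ = zᵢ/(1+β(Kᵢ−1)), yᵢ = Kᵢxᵢ:
  ethyl acetate: x = 0.259, y = 0.520
  MEK: x = 0.166, y = 0.332
  o-xylene: x = 0.574, y = 0.148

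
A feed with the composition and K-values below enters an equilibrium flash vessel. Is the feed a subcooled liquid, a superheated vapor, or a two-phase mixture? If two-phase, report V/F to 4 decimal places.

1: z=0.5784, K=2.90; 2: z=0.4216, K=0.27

two-phase, V/F = 0.5704

ΣzᵢKᵢ = 1.7912; Σzᵢ/Kᵢ = 1.7609.
Both exceed 1, so a two-phase solution exists.
Let ψ = V/F and solve Σ zᵢ(Kᵢ−1)/(1+ψ(Kᵢ−1)) = 0.
Binary case is linear: z₁(K₁−1)(1+ψ(K₂−1)) + z₂(K₂−1)(1+ψ(K₁−1)) = 0
⇒ ψ = [z₁(K₁−1)+z₂(K₂−1)] / [−(K₁−1)(K₂−1)] = 0.79119/1.38700 = 0.5704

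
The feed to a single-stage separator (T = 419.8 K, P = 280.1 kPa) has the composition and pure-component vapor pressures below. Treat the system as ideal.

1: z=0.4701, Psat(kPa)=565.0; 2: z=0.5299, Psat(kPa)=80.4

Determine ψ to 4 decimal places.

ψ = 0.1384

Raoult's law: Kᵢ = Pᵢˢᵃᵗ/P = Pᵢˢᵃᵗ/280.1.
  K_1 = 565.0/280.1 = 2.017137, K_2 = 80.4/280.1 = 0.287040
Binary case is linear: z₁(K₁−1)(1+ψ(K₂−1)) + z₂(K₂−1)(1+ψ(K₁−1)) = 0
⇒ ψ = [z₁(K₁−1)+z₂(K₂−1)] / [−(K₁−1)(K₂−1)] = 0.10036/0.72518 = 0.1384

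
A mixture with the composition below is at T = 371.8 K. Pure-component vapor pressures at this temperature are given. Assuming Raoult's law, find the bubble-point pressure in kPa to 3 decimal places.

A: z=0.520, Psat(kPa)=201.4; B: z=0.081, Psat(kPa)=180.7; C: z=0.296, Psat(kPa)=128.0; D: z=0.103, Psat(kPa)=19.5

Pbub = 159.261 kPa

At the bubble point ψ → 0, so ΣzᵢKᵢ = 1 with Kᵢ = Pᵢˢᵃᵗ/P ⇒ P = ΣzᵢPᵢˢᵃᵗ.
P = 0.520·201.4 + 0.081·180.7 + 0.296·128.0 + 0.103·19.5 = 159.261 kPa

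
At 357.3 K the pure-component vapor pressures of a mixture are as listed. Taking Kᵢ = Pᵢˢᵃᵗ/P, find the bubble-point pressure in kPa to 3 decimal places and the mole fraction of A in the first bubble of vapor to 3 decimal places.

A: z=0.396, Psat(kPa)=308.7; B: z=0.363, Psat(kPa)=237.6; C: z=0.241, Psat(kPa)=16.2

Pbub = 212.398 kPa, y_A = 0.576

At the bubble point ψ → 0, so ΣzᵢKᵢ = 1 with Kᵢ = Pᵢˢᵃᵗ/P ⇒ P = ΣzᵢPᵢˢᵃᵗ.
P = 0.396·308.7 + 0.363·237.6 + 0.241·16.2 = 212.398 kPa
yᵢ = zᵢPᵢˢᵃᵗ/P ⇒ y_A = 0.396·308.7/212.398 = 0.576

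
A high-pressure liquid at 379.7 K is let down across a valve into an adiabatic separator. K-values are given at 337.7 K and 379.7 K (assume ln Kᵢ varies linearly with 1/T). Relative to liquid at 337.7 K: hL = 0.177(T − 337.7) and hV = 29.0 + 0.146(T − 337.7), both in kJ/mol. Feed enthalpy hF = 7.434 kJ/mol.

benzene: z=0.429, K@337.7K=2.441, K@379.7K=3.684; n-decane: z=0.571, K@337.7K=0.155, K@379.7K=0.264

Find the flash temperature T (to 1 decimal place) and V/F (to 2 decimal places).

T = 348.3 K, V/F = 0.19

Adiabatic flash: solve Rachford–Rice at each trial T, then check hF = ψ·hV(T) + (1−ψ)·hL(T).
  T = 337.7 K: K = (2.441, 0.155), RR gives ψ = 0.111, H_out = 3.232 kJ/mol
  T = 379.7 K: K = (3.684, 0.264), RR gives ψ = 0.370, H_out = 17.686 kJ/mol
  T = 358.7 K: K = (3.035, 0.205), RR gives ψ = 0.259, H_out = 11.070 kJ/mol
  T = 348.2 K: K = (2.731, 0.179), RR gives ψ = 0.193, H_out = 7.386 kJ/mol
  T = 353.4 K: K = (2.880, 0.192), RR gives ψ = 0.227, H_out = 9.256 kJ/mol
  T = 350.8 K: K = (2.805, 0.186), RR gives ψ = 0.210, H_out = 8.334 kJ/mol
  T = 349.5 K: K = (2.768, 0.182), RR gives ψ = 0.202, H_out = 7.863 kJ/mol
Linear interpolation between T = 348.2 (H_out = 7.386) and T = 349.5 (H_out = 7.863) on hF = 7.434 gives T ≈ 348.3 K, at which ψ = 0.19.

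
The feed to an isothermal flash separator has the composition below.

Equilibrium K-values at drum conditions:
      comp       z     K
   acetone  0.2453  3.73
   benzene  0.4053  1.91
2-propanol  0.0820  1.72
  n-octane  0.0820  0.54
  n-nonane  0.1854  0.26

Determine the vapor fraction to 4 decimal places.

Rachford–Rice: g(ψ) = Σ zᵢ(Kᵢ−1)/(1+ψ(Kᵢ−1)) = 0.
Check two-phase: ΣzᵢKᵢ = 1.9226 > 1 and Σzᵢ/Kᵢ = 1.1906 > 1, so g(0) = 0.9226 > 0 and g(1) = -0.1906 < 0.
Newton–Raphson from ψ = 0.5:
  ψ = 0.5000: g = 0.31330, g' = -0.7934 → ψ = 0.8949
  ψ = 0.8949: g = -0.03656, g' = -1.2117 → ψ = 0.8647
  ψ = 0.8647: g = -0.00153, g' = -1.1138 → ψ = 0.8633
Converged at ψ = 0.8633.

ψ = 0.8633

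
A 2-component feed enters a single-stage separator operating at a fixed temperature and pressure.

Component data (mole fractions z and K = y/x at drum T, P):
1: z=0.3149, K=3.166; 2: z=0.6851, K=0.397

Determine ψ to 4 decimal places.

ψ = 0.2059

Let ψ = V/F and solve Σ zᵢ(Kᵢ−1)/(1+ψ(Kᵢ−1)) = 0.
Check two-phase: ΣzᵢKᵢ = 1.2690 > 1 and Σzᵢ/Kᵢ = 1.8252 > 1, so g(0) = 0.2690 > 0 and g(1) = -0.8252 < 0.
Binary case is linear: z₁(K₁−1)(1+ψ(K₂−1)) + z₂(K₂−1)(1+ψ(K₁−1)) = 0
⇒ ψ = [z₁(K₁−1)+z₂(K₂−1)] / [−(K₁−1)(K₂−1)] = 0.26896/1.30610 = 0.2059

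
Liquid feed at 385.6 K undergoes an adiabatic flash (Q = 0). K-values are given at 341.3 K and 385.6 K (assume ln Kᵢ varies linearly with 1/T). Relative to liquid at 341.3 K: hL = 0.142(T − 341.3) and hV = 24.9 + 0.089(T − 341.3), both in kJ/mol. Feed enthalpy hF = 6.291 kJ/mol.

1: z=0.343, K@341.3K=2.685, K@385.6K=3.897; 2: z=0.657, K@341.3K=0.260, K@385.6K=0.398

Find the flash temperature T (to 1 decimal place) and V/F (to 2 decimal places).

T = 356.0 K, V/F = 0.17

Adiabatic flash: solve Rachford–Rice at each trial T, then check hF = ψ·hV(T) + (1−ψ)·hL(T).
  T = 341.3 K: K = (2.685, 0.260), RR gives ψ = 0.074, H_out = 1.833 kJ/mol
  T = 385.6 K: K = (3.897, 0.398), RR gives ψ = 0.343, H_out = 14.026 kJ/mol
  T = 363.5 K: K = (3.273, 0.326), RR gives ψ = 0.220, H_out = 8.369 kJ/mol
  T = 352.4 K: K = (2.974, 0.292), RR gives ψ = 0.152, H_out = 5.265 kJ/mol
  T = 357.9 K: K = (3.121, 0.309), RR gives ψ = 0.186, H_out = 6.835 kJ/mol
  T = 355.1 K: K = (3.046, 0.300), RR gives ψ = 0.169, H_out = 6.044 kJ/mol
  T = 356.5 K: K = (3.083, 0.305), RR gives ψ = 0.178, H_out = 6.442 kJ/mol
Linear interpolation between T = 355.1 (H_out = 6.044) and T = 356.5 (H_out = 6.442) on hF = 6.291 gives T ≈ 356.0 K, at which ψ = 0.17.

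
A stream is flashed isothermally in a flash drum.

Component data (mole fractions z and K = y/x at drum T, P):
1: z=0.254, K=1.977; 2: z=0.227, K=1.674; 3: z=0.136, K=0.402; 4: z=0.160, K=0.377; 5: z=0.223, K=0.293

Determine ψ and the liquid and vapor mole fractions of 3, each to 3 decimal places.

Rachford–Rice: g(ψ) = Σ zᵢ(Kᵢ−1)/(1+ψ(Kᵢ−1)) = 0.
Check two-phase: ΣzᵢKᵢ = 1.062 > 1 and Σzᵢ/Kᵢ = 1.788 > 1, so g(0) = 0.062 > 0 and g(1) = -0.788 < 0.
Iterate (Newton) starting at ψ = 0.5:
  ψ = 0.500: g = -0.2235, g' = -0.664 → ψ = 0.163
  ψ = 0.163: g = -0.0275, g' = -0.543 → ψ = 0.113
Converged at ψ = 0.113.
Compositions from xᵢ = zᵢ/(1+ψ(Kᵢ−1)), yᵢ = Kᵢxᵢ:
  1: x = 0.229, y = 0.452
  2: x = 0.211, y = 0.353
  3: x = 0.146, y = 0.059
  4: x = 0.172, y = 0.065
  5: x = 0.242, y = 0.071

ψ = 0.113, x_3 = 0.146, y_3 = 0.059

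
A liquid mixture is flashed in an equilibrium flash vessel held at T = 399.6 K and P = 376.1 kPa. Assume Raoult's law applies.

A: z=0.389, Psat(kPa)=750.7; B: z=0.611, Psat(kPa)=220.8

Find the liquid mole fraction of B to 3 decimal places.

Raoult's law: Kᵢ = Pᵢˢᵃᵗ/P = Pᵢˢᵃᵗ/376.1.
  K_A = 750.7/376.1 = 1.99601, K_B = 220.8/376.1 = 0.58708
Binary case is linear: z₁(K₁−1)(1+ψ(K₂−1)) + z₂(K₂−1)(1+ψ(K₁−1)) = 0
⇒ ψ = [z₁(K₁−1)+z₂(K₂−1)] / [−(K₁−1)(K₂−1)] = 0.1352/0.4113 = 0.329
Compositions from xᵢ = zᵢ/(1+ψ(Kᵢ−1)), yᵢ = Kᵢxᵢ:
  A: x = 0.293, y = 0.585
  B: x = 0.707, y = 0.415

x_B = 0.707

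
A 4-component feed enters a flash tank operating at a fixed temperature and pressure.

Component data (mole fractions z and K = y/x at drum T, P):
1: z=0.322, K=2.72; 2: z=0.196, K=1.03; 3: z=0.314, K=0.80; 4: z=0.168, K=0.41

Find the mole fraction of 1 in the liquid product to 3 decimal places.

Iterate (Newton) starting at ψ = 0.34:
  ψ = 0.340: g = 0.1639, g' = -0.485 → ψ = 0.678
  ψ = 0.678: g = 0.0237, g' = -0.382 → ψ = 0.740
  ψ = 0.740: g = -0.0001, g' = -0.386 → ψ = 0.739
Converged at ψ = 0.739.
Compositions from xᵢ = zᵢ/(1+ψ(Kᵢ−1)), yᵢ = Kᵢxᵢ:
  1: x = 0.142, y = 0.386
  2: x = 0.192, y = 0.197
  3: x = 0.368, y = 0.295
  4: x = 0.298, y = 0.122

x_1 = 0.142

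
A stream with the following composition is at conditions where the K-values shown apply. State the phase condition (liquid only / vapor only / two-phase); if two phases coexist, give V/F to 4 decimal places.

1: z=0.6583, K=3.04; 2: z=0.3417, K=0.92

ΣzᵢKᵢ = 2.3156; Σzᵢ/Kᵢ = 0.5880.
Since Σzᵢ/Kᵢ < 1 the mixture is above its dew point — single vapor phase.

vapor only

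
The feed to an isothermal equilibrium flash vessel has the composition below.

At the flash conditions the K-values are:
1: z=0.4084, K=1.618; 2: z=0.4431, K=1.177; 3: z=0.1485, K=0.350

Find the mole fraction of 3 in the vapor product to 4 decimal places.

Let ψ = V/F and solve Σ zᵢ(Kᵢ−1)/(1+ψ(Kᵢ−1)) = 0.
Feasibility: ΣzᵢKᵢ = 1.2343, Σzᵢ/Kᵢ = 1.0532 — both > 1, two phases present.
Iterate (Newton) starting at ψ = 0.5:
  ψ = 0.5000: g = 0.12186, g' = -0.2404 → ψ = 1.0000
  ψ = 1.0000: g = -0.05316, g' = -0.5818 → ψ = 0.9086
  ψ = 0.9086: g = -0.00658, g' = -0.4486 → ψ = 0.8940
  ψ = 0.8940: g = -0.00012, g' = -0.4326 → ψ = 0.8937
Converged at ψ = 0.8937.
Compositions from xᵢ = zᵢ/(1+ψ(Kᵢ−1)), yᵢ = Kᵢxᵢ:
  1: x = 0.2631, y = 0.4257
  2: x = 0.3826, y = 0.4503
  3: x = 0.3543, y = 0.1240

y_3 = 0.1240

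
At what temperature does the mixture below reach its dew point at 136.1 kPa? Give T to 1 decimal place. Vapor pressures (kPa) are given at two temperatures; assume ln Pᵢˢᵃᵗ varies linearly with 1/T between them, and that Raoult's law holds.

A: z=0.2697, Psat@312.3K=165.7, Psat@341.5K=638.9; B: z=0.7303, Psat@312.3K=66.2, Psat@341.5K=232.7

Dew-point temperature: Σzᵢ·P/Pᵢˢᵃᵗ(T) = 1. Interpolate ln Pᵢˢᵃᵗ = aᵢ + bᵢ/T.
  T = 312.3 K: ΣzᵢP/Pᵢˢᵃᵗ = 1.7229
  T = 341.5 K: ΣzᵢP/Pᵢˢᵃᵗ = 0.4846
  T = 326.9 K: ΣzᵢP/Pᵢˢᵃᵗ = 0.8881
  T = 319.6 K: ΣzᵢP/Pᵢˢᵃᵗ = 1.2276
  T = 323.2 K: ΣzᵢP/Pᵢˢᵃᵗ = 1.0446
  T = 325.0 K: ΣzᵢP/Pᵢˢᵃᵗ = 0.9648
Interpolating between 323.2 K and 325.0 K gives T ≈ 324.2 K.

T = 324.2 K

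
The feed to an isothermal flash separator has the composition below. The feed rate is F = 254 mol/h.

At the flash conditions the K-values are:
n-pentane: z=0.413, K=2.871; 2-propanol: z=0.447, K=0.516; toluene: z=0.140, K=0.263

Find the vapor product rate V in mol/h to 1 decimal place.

Let ψ = V/F and solve Σ zᵢ(Kᵢ−1)/(1+ψ(Kᵢ−1)) = 0.
g(0) = ΣzᵢKᵢ − 1 = 0.453 and g(1) = 1 − Σzᵢ/Kᵢ = -0.542, so a root lies in (0, 1).
Iterate (Newton) starting at ψ = 0.5:
  ψ = 0.500: g = -0.0496, g' = -0.759 → ψ = 0.435
Converged at ψ = 0.435.
Then V = ψ·F = 0.4351·254 = 110.5 mol/h and L = F − V = 143.5 mol/h.

V = 110.5 mol/h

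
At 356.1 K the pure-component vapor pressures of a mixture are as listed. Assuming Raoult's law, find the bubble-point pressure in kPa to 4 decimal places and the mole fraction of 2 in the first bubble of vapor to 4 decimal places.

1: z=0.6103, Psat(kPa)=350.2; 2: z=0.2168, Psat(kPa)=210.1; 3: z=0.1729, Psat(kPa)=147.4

Pbub = 284.7622 kPa, y_2 = 0.1600

At the bubble point ψ → 0, so ΣzᵢKᵢ = 1 with Kᵢ = Pᵢˢᵃᵗ/P ⇒ P = ΣzᵢPᵢˢᵃᵗ.
P = 0.6103·350.2 + 0.2168·210.1 + 0.1729·147.4 = 284.7622 kPa
yᵢ = zᵢPᵢˢᵃᵗ/P ⇒ y_2 = 0.2168·210.1/284.7622 = 0.1600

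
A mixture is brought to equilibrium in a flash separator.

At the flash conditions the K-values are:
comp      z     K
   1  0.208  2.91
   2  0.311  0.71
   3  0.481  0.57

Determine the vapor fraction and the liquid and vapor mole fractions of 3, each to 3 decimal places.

Material balance + equilibrium reduce to Σ zᵢ(Kᵢ−1)/(1+ψ(Kᵢ−1)) = 0.
Check two-phase: ΣzᵢKᵢ = 1.100 > 1 and Σzᵢ/Kᵢ = 1.353 > 1, so g(0) = 0.100 > 0 and g(1) = -0.353 < 0.
Iterate (Newton) starting at ψ = 0.5:
  ψ = 0.500: g = -0.1658, g' = -0.379 → ψ = 0.062
  ψ = 0.062: g = 0.0507, g' = -0.727 → ψ = 0.132
  ψ = 0.132: g = 0.0042, g' = -0.612 → ψ = 0.139
Converged at ψ = 0.139.
Compositions from xᵢ = zᵢ/(1+ψ(Kᵢ−1)), yᵢ = Kᵢxᵢ:
  1: x = 0.164, y = 0.478
  2: x = 0.324, y = 0.230
  3: x = 0.512, y = 0.292

ψ = 0.139, x_3 = 0.512, y_3 = 0.292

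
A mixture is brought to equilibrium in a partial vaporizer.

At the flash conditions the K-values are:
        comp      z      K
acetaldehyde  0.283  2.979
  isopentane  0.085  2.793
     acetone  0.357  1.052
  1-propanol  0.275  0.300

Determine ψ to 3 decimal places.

ψ = 0.622

Material balance + equilibrium reduce to Σ zᵢ(Kᵢ−1)/(1+ψ(Kᵢ−1)) = 0.
Check two-phase: ΣzᵢKᵢ = 1.539 > 1 and Σzᵢ/Kᵢ = 1.381 > 1, so g(0) = 0.539 > 0 and g(1) = -0.381 < 0.
Newton iteration, ψ⁰ = 0.5:
  ψ = 0.500: g = 0.0838, g' = -0.676 → ψ = 0.624
  ψ = 0.624: g = -0.0013, g' = -0.708 → ψ = 0.622
Converged at ψ = 0.622.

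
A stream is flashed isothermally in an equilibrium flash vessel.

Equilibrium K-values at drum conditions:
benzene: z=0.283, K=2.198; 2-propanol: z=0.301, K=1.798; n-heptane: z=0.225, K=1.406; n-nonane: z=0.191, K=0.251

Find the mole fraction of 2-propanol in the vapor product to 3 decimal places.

y_2-propanol = 0.325

Let ψ = V/F and solve Σ zᵢ(Kᵢ−1)/(1+ψ(Kᵢ−1)) = 0.
g(0) = ΣzᵢKᵢ − 1 = 0.528 and g(1) = 1 − Σzᵢ/Kᵢ = -0.217, so a root lies in (0, 1).
Newton iteration, ψ⁰ = 0.5:
  ψ = 0.500: g = 0.2309, g' = -0.556 → ψ = 0.915
  ψ = 0.915: g = -0.0877, g' = -1.259 → ψ = 0.846
  ψ = 0.846: g = -0.0103, g' = -0.986 → ψ = 0.835
Converged at ψ = 0.835.
Compositions from xᵢ = zᵢ/(1+ψ(Kᵢ−1)), yᵢ = Kᵢxᵢ:
  benzene: x = 0.141, y = 0.311
  2-propanol: x = 0.181, y = 0.325
  n-heptane: x = 0.168, y = 0.236
  n-nonane: x = 0.510, y = 0.128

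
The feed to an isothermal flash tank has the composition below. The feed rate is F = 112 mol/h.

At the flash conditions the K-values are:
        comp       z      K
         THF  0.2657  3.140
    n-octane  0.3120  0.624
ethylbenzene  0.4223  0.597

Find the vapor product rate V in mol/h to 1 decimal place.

V = 37.6 mol/h

Newton–Raphson from ψ = 0.5:
  ψ = 0.5000: g = -0.08292, g' = -0.4584 → ψ = 0.3191
  ψ = 0.3191: g = 0.00925, g' = -0.5769 → ψ = 0.3352
  ψ = 0.3352: g = 0.00012, g' = -0.5621 → ψ = 0.3354
Converged at ψ = 0.3354.
Then V = ψ·F = 0.3354·112 = 37.6 mol/h and L = F − V = 74.4 mol/h.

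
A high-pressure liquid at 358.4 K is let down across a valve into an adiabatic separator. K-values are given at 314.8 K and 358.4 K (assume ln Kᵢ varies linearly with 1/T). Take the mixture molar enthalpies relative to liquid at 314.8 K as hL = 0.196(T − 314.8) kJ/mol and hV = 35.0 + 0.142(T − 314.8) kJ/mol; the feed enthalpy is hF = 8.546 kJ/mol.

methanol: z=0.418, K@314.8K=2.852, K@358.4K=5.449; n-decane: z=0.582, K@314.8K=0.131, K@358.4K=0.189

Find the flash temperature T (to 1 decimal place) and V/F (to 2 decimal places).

Adiabatic flash: solve Rachford–Rice at each trial T, then check hF = ψ·hV(T) + (1−ψ)·hL(T).
  T = 314.8 K: K = (2.852, 0.131), RR gives ψ = 0.167, H_out = 5.837 kJ/mol
  T = 358.4 K: K = (5.449, 0.189), RR gives ψ = 0.385, H_out = 21.101 kJ/mol
  T = 336.6 K: K = (4.026, 0.159), RR gives ψ = 0.305, H_out = 14.582 kJ/mol
  T = 325.7 K: K = (3.408, 0.145), RR gives ψ = 0.247, H_out = 10.641 kJ/mol
  T = 320.2 K: K = (3.120, 0.138), RR gives ψ = 0.210, H_out = 8.356 kJ/mol
  T = 322.9 K: K = (3.259, 0.141), RR gives ψ = 0.229, H_out = 9.508 kJ/mol
  T = 321.5 K: K = (3.187, 0.139), RR gives ψ = 0.220, H_out = 8.919 kJ/mol
Linear interpolation between T = 320.2 (H_out = 8.356) and T = 321.5 (H_out = 8.919) on hF = 8.546 gives T ≈ 320.6 K, at which ψ = 0.21.

T = 320.6 K, V/F = 0.21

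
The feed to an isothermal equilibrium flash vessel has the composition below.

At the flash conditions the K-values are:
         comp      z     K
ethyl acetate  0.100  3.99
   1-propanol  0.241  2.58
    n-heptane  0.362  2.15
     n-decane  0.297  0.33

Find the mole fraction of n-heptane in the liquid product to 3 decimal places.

Let ψ = V/F and solve Σ zᵢ(Kᵢ−1)/(1+ψ(Kᵢ−1)) = 0.
Check two-phase: ΣzᵢKᵢ = 1.897 > 1 and Σzᵢ/Kᵢ = 1.187 > 1, so g(0) = 0.897 > 0 and g(1) = -0.187 < 0.
Iterate (Newton) starting at ψ = 0.44:
  ψ = 0.440: g = 0.3480, g' = -0.855 → ψ = 0.847
  ψ = 0.847: g = -0.0016, g' = -1.017 → ψ = 0.845
Converged at ψ = 0.845.
Compositions from xᵢ = zᵢ/(1+ψ(Kᵢ−1)), yᵢ = Kᵢxᵢ:
  ethyl acetate: x = 0.028, y = 0.113
  1-propanol: x = 0.103, y = 0.266
  n-heptane: x = 0.184, y = 0.395
  n-decane: x = 0.685, y = 0.226

x_n-heptane = 0.184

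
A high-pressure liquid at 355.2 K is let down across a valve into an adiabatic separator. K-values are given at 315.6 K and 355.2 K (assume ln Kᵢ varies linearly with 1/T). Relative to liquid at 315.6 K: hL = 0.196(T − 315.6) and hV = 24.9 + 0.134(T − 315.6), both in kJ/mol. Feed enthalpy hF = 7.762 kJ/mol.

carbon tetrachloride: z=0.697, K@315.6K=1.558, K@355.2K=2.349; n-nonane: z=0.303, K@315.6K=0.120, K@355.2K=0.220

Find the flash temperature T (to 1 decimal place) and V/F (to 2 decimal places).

T = 318.1 K, V/F = 0.29

Adiabatic flash: solve Rachford–Rice at each trial T, then check hF = ψ·hV(T) + (1−ψ)·hL(T).
  T = 315.6 K: K = (1.558, 0.120), RR gives ψ = 0.249, H_out = 6.201 kJ/mol
  T = 355.2 K: K = (2.349, 0.220), RR gives ψ = 0.669, H_out = 22.777 kJ/mol
  T = 335.4 K: K = (1.936, 0.165), RR gives ψ = 0.512, H_out = 15.991 kJ/mol
  T = 325.5 K: K = (1.743, 0.142), RR gives ψ = 0.404, H_out = 11.751 kJ/mol
  T = 320.6 K: K = (1.650, 0.131), RR gives ψ = 0.336, H_out = 9.233 kJ/mol
  T = 318.1 K: K = (1.604, 0.125), RR gives ψ = 0.295, H_out = 7.788 kJ/mol
  T = 316.9 K: K = (1.582, 0.123), RR gives ψ = 0.274, H_out = 7.046 kJ/mol
Linear interpolation between T = 316.9 (H_out = 7.046) and T = 318.1 (H_out = 7.788) on hF = 7.762 gives T ≈ 318.1 K, at which ψ = 0.29.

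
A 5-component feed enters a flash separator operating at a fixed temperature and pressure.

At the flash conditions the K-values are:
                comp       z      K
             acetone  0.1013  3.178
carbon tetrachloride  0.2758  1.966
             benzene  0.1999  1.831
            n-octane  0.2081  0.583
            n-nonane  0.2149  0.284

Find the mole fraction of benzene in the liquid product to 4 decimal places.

x_benzene = 0.1346

Material balance + equilibrium reduce to Σ zᵢ(Kᵢ−1)/(1+β(Kᵢ−1)) = 0.
Check two-phase: ΣzᵢKᵢ = 1.4125 > 1 and Σzᵢ/Kᵢ = 1.3950 > 1, so g(0) = 0.4125 > 0 and g(1) = -0.3950 < 0.
Newton–Raphson from β = 0.56:
  β = 0.5600: g = 0.01558, g' = -0.6388 → β = 0.5844
  β = 0.5844: g = -0.00013, g' = -0.6497 → β = 0.5842
Converged at β = 0.5842.
Compositions from xᵢ = zᵢ/(1+β(Kᵢ−1)), yᵢ = Kᵢxᵢ:
  acetone: x = 0.0446, y = 0.1417
  carbon tetrachloride: x = 0.1763, y = 0.3466
  benzene: x = 0.1346, y = 0.2464
  n-octane: x = 0.2751, y = 0.1604
  n-nonane: x = 0.3694, y = 0.1049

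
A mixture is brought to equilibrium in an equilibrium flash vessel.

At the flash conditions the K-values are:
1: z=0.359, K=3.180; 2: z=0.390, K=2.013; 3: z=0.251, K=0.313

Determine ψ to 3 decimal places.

ψ = 0.917

Material balance + equilibrium reduce to Σ zᵢ(Kᵢ−1)/(1+ψ(Kᵢ−1)) = 0.
Feasibility: ΣzᵢKᵢ = 2.005, Σzᵢ/Kᵢ = 1.109 — both > 1, two phases present.
Newton–Raphson from ψ = 0.64:
  ψ = 0.640: g = 0.2587, g' = -0.822 → ψ = 0.955
  ψ = 0.955: g = -0.0462, g' = -1.283 → ψ = 0.919
  ψ = 0.919: g = -0.0022, g' = -1.167 → ψ = 0.917
Converged at ψ = 0.917.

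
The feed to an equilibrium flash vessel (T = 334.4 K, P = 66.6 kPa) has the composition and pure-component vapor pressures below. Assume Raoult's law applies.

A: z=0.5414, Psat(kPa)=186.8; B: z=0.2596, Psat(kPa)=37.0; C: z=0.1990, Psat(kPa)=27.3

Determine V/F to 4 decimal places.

Raoult's law: Kᵢ = Pᵢˢᵃᵗ/P = Pᵢˢᵃᵗ/66.6.
  K_A = 186.8/66.6 = 2.804805, K_B = 37.0/66.6 = 0.555556, K_C = 27.3/66.6 = 0.409910
Rachford–Rice: g(V/F) = Σ zᵢ(Kᵢ−1)/(1+V/F(Kᵢ−1)) = 0.
Feasibility: ΣzᵢKᵢ = 1.7443, Σzᵢ/Kᵢ = 1.1458 — both > 1, two phases present.
Iterate (Newton) starting at V/F = 0.5:
  V/F = 0.5000: g = 0.19871, g' = -0.7115 → V/F = 0.7793
  V/F = 0.7793: g = 0.01213, g' = -0.6620 → V/F = 0.7976
  V/F = 0.7976: g = -0.00004, g' = -0.6667 → V/F = 0.7975
Converged at V/F = 0.7975.

V/F = 0.7975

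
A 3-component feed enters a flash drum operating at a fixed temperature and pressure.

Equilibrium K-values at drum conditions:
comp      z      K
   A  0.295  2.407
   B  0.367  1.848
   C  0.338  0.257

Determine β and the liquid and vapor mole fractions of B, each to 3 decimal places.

Rachford–Rice: g(β) = Σ zᵢ(Kᵢ−1)/(1+β(Kᵢ−1)) = 0.
Check two-phase: ΣzᵢKᵢ = 1.475 > 1 and Σzᵢ/Kᵢ = 1.636 > 1, so g(0) = 0.475 > 0 and g(1) = -0.636 < 0.
Iterate (Newton) starting at β = 0.45:
  β = 0.450: g = 0.1021, g' = -0.778 → β = 0.581
  β = 0.581: g = -0.0052, g' = -0.873 → β = 0.575
Converged at β = 0.575.
Compositions from xᵢ = zᵢ/(1+β(Kᵢ−1)), yᵢ = Kᵢxᵢ:
  A: x = 0.163, y = 0.392
  B: x = 0.247, y = 0.456
  C: x = 0.590, y = 0.152

β = 0.575, x_B = 0.247, y_B = 0.456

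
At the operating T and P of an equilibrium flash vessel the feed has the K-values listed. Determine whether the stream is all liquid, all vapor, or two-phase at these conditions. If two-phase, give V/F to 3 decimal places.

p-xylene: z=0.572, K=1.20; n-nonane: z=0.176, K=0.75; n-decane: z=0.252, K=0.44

all liquid

ΣzᵢKᵢ = 0.929; Σzᵢ/Kᵢ = 1.284.
Since ΣzᵢKᵢ < 1 the mixture is below its bubble point — single liquid phase.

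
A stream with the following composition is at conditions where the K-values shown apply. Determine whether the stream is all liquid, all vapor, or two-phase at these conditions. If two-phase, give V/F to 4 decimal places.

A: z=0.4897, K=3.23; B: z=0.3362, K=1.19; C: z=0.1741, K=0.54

ΣzᵢKᵢ = 2.0758; Σzᵢ/Kᵢ = 0.7565.
Since Σzᵢ/Kᵢ < 1 the mixture is above its dew point — single vapor phase.

all vapor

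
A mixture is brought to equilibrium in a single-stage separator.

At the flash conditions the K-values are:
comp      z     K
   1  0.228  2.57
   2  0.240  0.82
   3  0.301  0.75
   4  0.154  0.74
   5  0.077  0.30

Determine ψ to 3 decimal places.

ψ = 0.313

Rachford–Rice: g(ψ) = Σ zᵢ(Kᵢ−1)/(1+ψ(Kᵢ−1)) = 0.
Feasibility: ΣzᵢKᵢ = 1.146, Σzᵢ/Kᵢ = 1.248 — both > 1, two phases present.
Newton iteration, ψ⁰ = 0.5:
  ψ = 0.500: g = -0.0619, g' = -0.313 → ψ = 0.303
  ψ = 0.303: g = 0.0037, g' = -0.362 → ψ = 0.313
Converged at ψ = 0.313.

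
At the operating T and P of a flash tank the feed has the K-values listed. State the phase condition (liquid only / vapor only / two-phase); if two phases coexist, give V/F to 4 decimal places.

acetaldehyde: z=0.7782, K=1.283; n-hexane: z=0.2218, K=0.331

two-phase, V/F = 0.3795

ΣzᵢKᵢ = 1.0718; Σzᵢ/Kᵢ = 1.2766.
Both exceed 1, so a two-phase solution exists.
Material balance + equilibrium reduce to Σ zᵢ(Kᵢ−1)/(1+ψ(Kᵢ−1)) = 0.
Newton–Raphson from ψ = 0.62:
  ψ = 0.6200: g = -0.06620, g' = -0.3350 → ψ = 0.4224
  ψ = 0.4224: g = -0.01011, g' = -0.2426 → ψ = 0.3807
  ψ = 0.3807: g = -0.00028, g' = -0.2295 → ψ = 0.3795
Converged at ψ = 0.3795.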